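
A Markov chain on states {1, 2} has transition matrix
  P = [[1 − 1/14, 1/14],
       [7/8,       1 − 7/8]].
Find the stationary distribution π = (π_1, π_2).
π_1 = 49/53, π_2 = 4/53

Solve πP = π with π_1 + π_2 = 1. From πP = π: π_1 · (1 − 1/14) + π_2 · 7/8 = π_1 ⇒ π_2 · 7/8 = π_1 · 1/14 ⇒ π_2/π_1 = (1/14)/(7/8) = 4/49. Together with π_1 + π_2 = 1:
  π_1 = (7/8)/(1/14 + 7/8) = (7/8)/(53/56) = 49/53,
  π_2 = (1/14)/(1/14 + 7/8) = (1/14)/(53/56) = 4/53.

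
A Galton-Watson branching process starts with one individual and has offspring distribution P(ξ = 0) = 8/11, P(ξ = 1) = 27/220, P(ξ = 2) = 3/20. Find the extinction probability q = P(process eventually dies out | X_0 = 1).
q = 1

Mean offspring μ = 0·8/11 + 1·27/220 + 2·3/20 = 93/220 ≤ 1. For μ ≤ 1 with offspring not concentrated at 1, the Galton-Watson process goes extinct almost surely, so q = 1.
(Algebraic check: The pgf is f(s) = 8/11 + 27/220·s + 3/20·s². The extinction probability q is the smallest fixed point of f in [0, 1]. Setting s = f(s):
  3/20·s² + (27/220 − 1)·s + 8/11 = 0
  3/20·s² − (8/11 + 3/20)·s + 8/11 = 0
which factors as (s − 1)·(3/20·s − 8/11) = 0, giving roots s = 1 and s = (8/11)/(3/20) = 160/33. Since 160/33 ≥ 1, the smallest root in [0, 1] is s = 1.)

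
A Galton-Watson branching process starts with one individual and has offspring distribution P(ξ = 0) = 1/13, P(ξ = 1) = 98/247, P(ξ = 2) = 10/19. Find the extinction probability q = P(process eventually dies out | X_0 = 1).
q = 19/130

The pgf is f(s) = 1/13 + 98/247·s + 10/19·s². The extinction probability q is the smallest fixed point of f in [0, 1]. Setting s = f(s):
  10/19·s² + (98/247 − 1)·s + 1/13 = 0
  10/19·s² − (1/13 + 10/19)·s + 1/13 = 0
which factors as (s − 1)·(10/19·s − 1/13) = 0, giving roots s = 1 and s = (1/13)/(10/19) = 19/130.
Mean offspring μ = 98/247 + 2·10/19 = 358/247 > 1 (supercritical), so q < 1. The extinction probability is the smaller root: q = (1/13)/(10/19) = 19/130.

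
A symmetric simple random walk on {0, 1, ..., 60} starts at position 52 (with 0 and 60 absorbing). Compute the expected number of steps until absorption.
E[τ | X_0 = 52] = 416

Let v_k = E[τ | X_0 = k]. Boundary: v_0 = v_60 = 0. Recurrence: v_k = 1 + (v_{k-1} + v_{k+1})/2 for 1 ≤ k ≤ 59. The particular solution to v_k − (v_{k-1} + v_{k+1})/2 = 1 is v_k = −k^2. Adding homogeneous solution A + B k and matching boundaries gives v_k = k (60 − k). Substituting k = 52: v_52 = 52 · 8 = 416.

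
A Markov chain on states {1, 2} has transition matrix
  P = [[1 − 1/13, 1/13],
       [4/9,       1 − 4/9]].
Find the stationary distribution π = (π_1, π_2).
π_1 = 52/61, π_2 = 9/61

Solve πP = π with π_1 + π_2 = 1. From πP = π: π_1 · (1 − 1/13) + π_2 · 4/9 = π_1 ⇒ π_2 · 4/9 = π_1 · 1/13 ⇒ π_2/π_1 = (1/13)/(4/9) = 9/52. Together with π_1 + π_2 = 1:
  π_1 = (4/9)/(1/13 + 4/9) = (4/9)/(61/117) = 52/61,
  π_2 = (1/13)/(1/13 + 4/9) = (1/13)/(61/117) = 9/61.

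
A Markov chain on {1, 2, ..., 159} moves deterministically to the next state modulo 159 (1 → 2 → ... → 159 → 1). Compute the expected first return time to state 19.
E[T_19 | X_0 = 19] = 159

The chain cycles deterministically, so starting at state 19 it returns in exactly 159 steps. Equivalently, the stationary distribution is uniform π_j = 1/159 for every state j, so by Kac's formula E[T_19] = 1/π_19 = 159.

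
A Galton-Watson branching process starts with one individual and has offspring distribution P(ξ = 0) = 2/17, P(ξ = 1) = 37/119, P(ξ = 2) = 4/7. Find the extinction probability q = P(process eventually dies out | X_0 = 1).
q = 7/34

The pgf is f(s) = 2/17 + 37/119·s + 4/7·s². The extinction probability q is the smallest fixed point of f in [0, 1]. Setting s = f(s):
  4/7·s² + (37/119 − 1)·s + 2/17 = 0
  4/7·s² − (2/17 + 4/7)·s + 2/17 = 0
which factors as (s − 1)·(4/7·s − 2/17) = 0, giving roots s = 1 and s = (2/17)/(4/7) = 7/34.
Mean offspring μ = 37/119 + 2·4/7 = 173/119 > 1 (supercritical), so q < 1. The extinction probability is the smaller root: q = (2/17)/(4/7) = 7/34.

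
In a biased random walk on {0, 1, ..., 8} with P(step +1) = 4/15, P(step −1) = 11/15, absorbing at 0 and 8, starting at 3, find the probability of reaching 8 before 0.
P(hit 8 before 0) = (1 − (11/4)^3) / (1 − (11/4)^8) = 185344/30613335

Let u_k denote P(reach 8 before 0 | start at k). Boundary: u_0 = 0, u_8 = 1. Recurrence: u_k = 4/15·u_{k+1} + 11/15·u_{k-1} for 1 ≤ k ≤ 7. Try u_k = A + B·r^k with r = q/p = (11/15)/(4/15) = 11/4. Substitution satisfies the recurrence; boundary conditions give:
  u_k = (1 − r^k) / (1 − r^N) = (1 − (11/4)^3) / (1 − (11/4)^8) = 185344/30613335.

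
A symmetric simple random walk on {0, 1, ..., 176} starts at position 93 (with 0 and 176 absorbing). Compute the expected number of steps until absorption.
E[τ | X_0 = 93] = 7719

Let v_k = E[τ | X_0 = k]. Boundary: v_0 = v_176 = 0. Recurrence: v_k = 1 + (v_{k-1} + v_{k+1})/2 for 1 ≤ k ≤ 175. The particular solution to v_k − (v_{k-1} + v_{k+1})/2 = 1 is v_k = −k^2. Adding homogeneous solution A + B k and matching boundaries gives v_k = k (176 − k). Substituting k = 93: v_93 = 93 · 83 = 7719.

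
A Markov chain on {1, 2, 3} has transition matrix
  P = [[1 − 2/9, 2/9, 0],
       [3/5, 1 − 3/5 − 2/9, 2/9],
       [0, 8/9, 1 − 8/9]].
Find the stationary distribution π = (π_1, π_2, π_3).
π = (54/79, 20/79, 5/79)

This is a birth-death chain on three states, which satisfies detailed balance: π_1 · P_{12} = π_2 · P_{21} and π_2 · P_{23} = π_3 · P_{32}.
From π_1 · 2/9 = π_2 · 3/5: π_2/π_1 = (2/9)/(3/5) = 10/27.
From π_2 · 2/9 = π_3 · 8/9: π_3/π_2 = (2/9)/(8/9) = 1/4.
Take π_1 proportional to 1; then unnormalized π = (1, 10/27, 5/54). Normalize by dividing by the sum 79/54:
  π = (54/79, 20/79, 5/79).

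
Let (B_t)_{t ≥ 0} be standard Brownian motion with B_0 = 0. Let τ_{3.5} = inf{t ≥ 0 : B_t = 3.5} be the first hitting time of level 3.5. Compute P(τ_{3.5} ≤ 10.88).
P(τ_{3.5} ≤ 10.88) = 2(1 − Φ(3.5/√10.88)) = 2(1 − Φ(1.0611)) ≈ 0.2886

By the reflection principle for standard BM, P(τ_b ≤ t) = 2 · P(B_t ≥ b). Since B_t ~ N(0, t), P(B_t ≥ 3.5) = 1 − Φ(3.5/√t) = 1 − Φ(3.5/√10.88) = 1 − Φ(1.0611) ≈ 0.14432. Doubling: P(τ_{3.5} ≤ 10.88) ≈ 2 · 0.14432 = 0.28864 ≈ 0.2886.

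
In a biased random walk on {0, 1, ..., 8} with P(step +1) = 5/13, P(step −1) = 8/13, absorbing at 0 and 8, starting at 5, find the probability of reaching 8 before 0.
P(hit 8 before 0) = (1 − (8/5)^5) / (1 − (8/5)^8) = 1235125/5462197

Let u_k denote P(reach 8 before 0 | start at k). Boundary: u_0 = 0, u_8 = 1. Recurrence: u_k = 5/13·u_{k+1} + 8/13·u_{k-1} for 1 ≤ k ≤ 7. Try u_k = A + B·r^k with r = q/p = (8/13)/(5/13) = 8/5. Substitution satisfies the recurrence; boundary conditions give:
  u_k = (1 − r^k) / (1 − r^N) = (1 − (8/5)^5) / (1 − (8/5)^8) = 1235125/5462197.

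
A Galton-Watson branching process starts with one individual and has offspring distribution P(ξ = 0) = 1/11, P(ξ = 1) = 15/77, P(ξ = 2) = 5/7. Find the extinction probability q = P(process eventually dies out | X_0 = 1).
q = 7/55

The pgf is f(s) = 1/11 + 15/77·s + 5/7·s². The extinction probability q is the smallest fixed point of f in [0, 1]. Setting s = f(s):
  5/7·s² + (15/77 − 1)·s + 1/11 = 0
  5/7·s² − (1/11 + 5/7)·s + 1/11 = 0
which factors as (s − 1)·(5/7·s − 1/11) = 0, giving roots s = 1 and s = (1/11)/(5/7) = 7/55.
Mean offspring μ = 15/77 + 2·5/7 = 125/77 > 1 (supercritical), so q < 1. The extinction probability is the smaller root: q = (1/11)/(5/7) = 7/55.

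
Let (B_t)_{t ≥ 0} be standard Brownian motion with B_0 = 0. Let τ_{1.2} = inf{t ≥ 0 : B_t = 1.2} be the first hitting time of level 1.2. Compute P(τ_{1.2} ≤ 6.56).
P(τ_{1.2} ≤ 6.56) = 2(1 − Φ(1.2/√6.56)) = 2(1 − Φ(0.4685)) ≈ 0.6394

By the reflection principle for standard BM, P(τ_b ≤ t) = 2 · P(B_t ≥ b). Since B_t ~ N(0, t), P(B_t ≥ 1.2) = 1 − Φ(1.2/√t) = 1 − Φ(1.2/√6.56) = 1 − Φ(0.4685) ≈ 0.31971. Doubling: P(τ_{1.2} ≤ 6.56) ≈ 2 · 0.31971 = 0.63942 ≈ 0.6394.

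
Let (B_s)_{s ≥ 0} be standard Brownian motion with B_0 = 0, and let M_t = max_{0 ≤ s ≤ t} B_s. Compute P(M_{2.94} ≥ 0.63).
P(M_{2.94} ≥ 0.63) = 2·P(B_{2.94} ≥ 0.63) = 2(1 − Φ(0.63/√2.94)) ≈ 0.7133

By the reflection principle for Brownian motion, P(M_t ≥ a) = 2 · P(B_t ≥ a) for a ≥ 0. Since B_t ~ N(0, t), P(B_t ≥ 0.63) = 1 − Φ(0.63/√t) = 1 − Φ(0.63/√2.94) = 1 − Φ(0.3674). So
  P(M_{2.94} ≥ 0.63) = 2(1 − Φ(0.3674)) ≈ 0.7133.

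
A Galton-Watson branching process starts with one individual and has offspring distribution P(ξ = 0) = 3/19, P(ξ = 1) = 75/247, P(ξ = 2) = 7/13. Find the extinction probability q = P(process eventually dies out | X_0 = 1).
q = 39/133

The pgf is f(s) = 3/19 + 75/247·s + 7/13·s². The extinction probability q is the smallest fixed point of f in [0, 1]. Setting s = f(s):
  7/13·s² + (75/247 − 1)·s + 3/19 = 0
  7/13·s² − (3/19 + 7/13)·s + 3/19 = 0
which factors as (s − 1)·(7/13·s − 3/19) = 0, giving roots s = 1 and s = (3/19)/(7/13) = 39/133.
Mean offspring μ = 75/247 + 2·7/13 = 341/247 > 1 (supercritical), so q < 1. The extinction probability is the smaller root: q = (3/19)/(7/13) = 39/133.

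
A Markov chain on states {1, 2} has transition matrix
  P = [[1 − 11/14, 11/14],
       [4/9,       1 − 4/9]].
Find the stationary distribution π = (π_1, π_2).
π_1 = 56/155, π_2 = 99/155

Solve πP = π with π_1 + π_2 = 1. From πP = π: π_1 · (1 − 11/14) + π_2 · 4/9 = π_1 ⇒ π_2 · 4/9 = π_1 · 11/14 ⇒ π_2/π_1 = (11/14)/(4/9) = 99/56. Together with π_1 + π_2 = 1:
  π_1 = (4/9)/(11/14 + 4/9) = (4/9)/(155/126) = 56/155,
  π_2 = (11/14)/(11/14 + 4/9) = (11/14)/(155/126) = 99/155.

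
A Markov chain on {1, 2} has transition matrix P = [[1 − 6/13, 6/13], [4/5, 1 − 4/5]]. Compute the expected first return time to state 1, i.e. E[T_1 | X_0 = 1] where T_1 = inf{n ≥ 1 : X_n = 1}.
E[T_1 | X_0 = 1] = 1/π_1 = 41/26

For an irreducible recurrent Markov chain with stationary distribution π, E[T_i | X_0 = i] = 1/π_i (Kac's formula). Here π_1 = (4/5)/(6/13 + 4/5) = (4/5)/(82/65) = 26/41, so E[T_1 | X_0 = 1] = 1/π_1 = (6/13 + 4/5)/(4/5) = (82/65)/(4/5) = 41/26.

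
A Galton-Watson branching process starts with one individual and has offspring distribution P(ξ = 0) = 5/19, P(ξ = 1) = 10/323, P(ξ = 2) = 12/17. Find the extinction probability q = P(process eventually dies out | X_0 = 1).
q = 85/228

The pgf is f(s) = 5/19 + 10/323·s + 12/17·s². The extinction probability q is the smallest fixed point of f in [0, 1]. Setting s = f(s):
  12/17·s² + (10/323 − 1)·s + 5/19 = 0
  12/17·s² − (5/19 + 12/17)·s + 5/19 = 0
which factors as (s − 1)·(12/17·s − 5/19) = 0, giving roots s = 1 and s = (5/19)/(12/17) = 85/228.
Mean offspring μ = 10/323 + 2·12/17 = 466/323 > 1 (supercritical), so q < 1. The extinction probability is the smaller root: q = (5/19)/(12/17) = 85/228.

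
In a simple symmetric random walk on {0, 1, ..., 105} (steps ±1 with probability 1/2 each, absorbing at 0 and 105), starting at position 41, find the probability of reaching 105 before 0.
P(hit 105 before 0) = 41/105

Let u_k = P(hit 105 before 0 | start at k). Then u_0 = 0, u_105 = 1, and u_k = u_{k-1}/2 + u_{k+1}/2 for 1 ≤ k ≤ 104. This harmonic recurrence is solved by u_k = k/105, giving u_41 = 41/105.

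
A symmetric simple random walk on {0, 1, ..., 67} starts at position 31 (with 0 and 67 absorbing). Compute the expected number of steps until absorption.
E[τ | X_0 = 31] = 1116

Let v_k = E[τ | X_0 = k]. Boundary: v_0 = v_67 = 0. Recurrence: v_k = 1 + (v_{k-1} + v_{k+1})/2 for 1 ≤ k ≤ 66. The particular solution to v_k − (v_{k-1} + v_{k+1})/2 = 1 is v_k = −k^2. Adding homogeneous solution A + B k and matching boundaries gives v_k = k (67 − k). Substituting k = 31: v_31 = 31 · 36 = 1116.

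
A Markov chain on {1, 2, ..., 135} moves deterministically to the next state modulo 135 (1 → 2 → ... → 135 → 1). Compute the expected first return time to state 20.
E[T_20 | X_0 = 20] = 135

The chain cycles deterministically, so starting at state 20 it returns in exactly 135 steps. Equivalently, the stationary distribution is uniform π_j = 1/135 for every state j, so by Kac's formula E[T_20] = 1/π_20 = 135.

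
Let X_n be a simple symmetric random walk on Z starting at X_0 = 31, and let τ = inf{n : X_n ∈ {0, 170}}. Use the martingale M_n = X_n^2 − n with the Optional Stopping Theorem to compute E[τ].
E[τ] = 4309

M_n = X_n^2 − n is a martingale (since E[X_{n+1}^2 | F_n] = X_n^2 + 1). By OST (τ has finite mean in a bounded region), E[M_τ] = E[M_0] = X_0^2 − 0 = 31^2 = 961. Also E[M_τ] = E[X_τ^2] − E[τ]. The walk exits at 0 or 170, with P(hit 170 first) = 31/170, so E[X_τ^2] = 170^2 · 31/170 + 0 = 5270. Thus E[τ] = E[X_τ^2] − E[M_τ] = 5270 − 961 = 4309 = 31(170 − 31) = 4309.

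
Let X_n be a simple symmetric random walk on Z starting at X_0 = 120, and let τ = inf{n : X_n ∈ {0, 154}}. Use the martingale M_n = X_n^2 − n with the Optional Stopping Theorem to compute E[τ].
E[τ] = 4080

M_n = X_n^2 − n is a martingale (since E[X_{n+1}^2 | F_n] = X_n^2 + 1). By OST (τ has finite mean in a bounded region), E[M_τ] = E[M_0] = X_0^2 − 0 = 120^2 = 14400. Also E[M_τ] = E[X_τ^2] − E[τ]. The walk exits at 0 or 154, with P(hit 154 first) = 120/154, so E[X_τ^2] = 154^2 · 120/154 + 0 = 18480. Thus E[τ] = E[X_τ^2] − E[M_τ] = 18480 − 14400 = 4080 = 120(154 − 120) = 4080.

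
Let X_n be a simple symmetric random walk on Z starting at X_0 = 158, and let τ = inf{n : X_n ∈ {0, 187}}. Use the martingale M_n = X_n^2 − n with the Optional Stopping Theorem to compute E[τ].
E[τ] = 4582

M_n = X_n^2 − n is a martingale (since E[X_{n+1}^2 | F_n] = X_n^2 + 1). By OST (τ has finite mean in a bounded region), E[M_τ] = E[M_0] = X_0^2 − 0 = 158^2 = 24964. Also E[M_τ] = E[X_τ^2] − E[τ]. The walk exits at 0 or 187, with P(hit 187 first) = 158/187, so E[X_τ^2] = 187^2 · 158/187 + 0 = 29546. Thus E[τ] = E[X_τ^2] − E[M_τ] = 29546 − 24964 = 4582 = 158(187 − 158) = 4582.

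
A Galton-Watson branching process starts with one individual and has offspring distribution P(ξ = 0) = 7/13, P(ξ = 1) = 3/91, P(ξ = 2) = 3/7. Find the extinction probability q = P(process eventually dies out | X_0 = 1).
q = 1

Mean offspring μ = 0·7/13 + 1·3/91 + 2·3/7 = 81/91 ≤ 1. For μ ≤ 1 with offspring not concentrated at 1, the Galton-Watson process goes extinct almost surely, so q = 1.
(Algebraic check: The pgf is f(s) = 7/13 + 3/91·s + 3/7·s². The extinction probability q is the smallest fixed point of f in [0, 1]. Setting s = f(s):
  3/7·s² + (3/91 − 1)·s + 7/13 = 0
  3/7·s² − (7/13 + 3/7)·s + 7/13 = 0
which factors as (s − 1)·(3/7·s − 7/13) = 0, giving roots s = 1 and s = (7/13)/(3/7) = 49/39. Since 49/39 ≥ 1, the smallest root in [0, 1] is s = 1.)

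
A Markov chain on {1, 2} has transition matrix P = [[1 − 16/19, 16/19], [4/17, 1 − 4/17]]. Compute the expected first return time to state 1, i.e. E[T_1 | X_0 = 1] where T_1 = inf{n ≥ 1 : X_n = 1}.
E[T_1 | X_0 = 1] = 1/π_1 = 87/19

For an irreducible recurrent Markov chain with stationary distribution π, E[T_i | X_0 = i] = 1/π_i (Kac's formula). Here π_1 = (4/17)/(16/19 + 4/17) = (4/17)/(348/323) = 19/87, so E[T_1 | X_0 = 1] = 1/π_1 = (16/19 + 4/17)/(4/17) = (348/323)/(4/17) = 87/19.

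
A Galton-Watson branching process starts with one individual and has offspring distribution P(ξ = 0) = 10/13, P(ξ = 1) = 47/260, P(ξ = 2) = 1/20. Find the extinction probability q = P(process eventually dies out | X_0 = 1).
q = 1

Mean offspring μ = 0·10/13 + 1·47/260 + 2·1/20 = 73/260 ≤ 1. For μ ≤ 1 with offspring not concentrated at 1, the Galton-Watson process goes extinct almost surely, so q = 1.
(Algebraic check: The pgf is f(s) = 10/13 + 47/260·s + 1/20·s². The extinction probability q is the smallest fixed point of f in [0, 1]. Setting s = f(s):
  1/20·s² + (47/260 − 1)·s + 10/13 = 0
  1/20·s² − (10/13 + 1/20)·s + 10/13 = 0
which factors as (s − 1)·(1/20·s − 10/13) = 0, giving roots s = 1 and s = (10/13)/(1/20) = 200/13. Since 200/13 ≥ 1, the smallest root in [0, 1] is s = 1.)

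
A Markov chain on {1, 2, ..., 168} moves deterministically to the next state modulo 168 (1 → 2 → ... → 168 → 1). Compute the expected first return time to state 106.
E[T_106 | X_0 = 106] = 168

The chain cycles deterministically, so starting at state 106 it returns in exactly 168 steps. Equivalently, the stationary distribution is uniform π_j = 1/168 for every state j, so by Kac's formula E[T_106] = 1/π_106 = 168.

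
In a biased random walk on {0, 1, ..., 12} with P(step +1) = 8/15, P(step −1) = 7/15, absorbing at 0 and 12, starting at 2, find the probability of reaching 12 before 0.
P(hit 12 before 0) = (1 − (7/8)^2) / (1 − (7/8)^12) = 1073741824/3658545969

Let u_k denote P(reach 12 before 0 | start at k). Boundary: u_0 = 0, u_12 = 1. Recurrence: u_k = 8/15·u_{k+1} + 7/15·u_{k-1} for 1 ≤ k ≤ 11. Try u_k = A + B·r^k with r = q/p = (7/15)/(8/15) = 7/8. Substitution satisfies the recurrence; boundary conditions give:
  u_k = (1 − r^k) / (1 − r^N) = (1 − (7/8)^2) / (1 − (7/8)^12) = 1073741824/3658545969.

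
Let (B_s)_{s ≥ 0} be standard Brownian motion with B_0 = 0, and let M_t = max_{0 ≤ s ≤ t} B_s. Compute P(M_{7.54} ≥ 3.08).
P(M_{7.54} ≥ 3.08) = 2·P(B_{7.54} ≥ 3.08) = 2(1 − Φ(3.08/√7.54)) ≈ 0.2620

By the reflection principle for Brownian motion, P(M_t ≥ a) = 2 · P(B_t ≥ a) for a ≥ 0. Since B_t ~ N(0, t), P(B_t ≥ 3.08) = 1 − Φ(3.08/√t) = 1 − Φ(3.08/√7.54) = 1 − Φ(1.1217). So
  P(M_{7.54} ≥ 3.08) = 2(1 − Φ(1.1217)) ≈ 0.2620.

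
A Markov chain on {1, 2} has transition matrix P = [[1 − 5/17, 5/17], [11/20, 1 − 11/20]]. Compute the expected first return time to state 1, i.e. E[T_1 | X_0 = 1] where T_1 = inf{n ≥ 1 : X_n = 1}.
E[T_1 | X_0 = 1] = 1/π_1 = 287/187

For an irreducible recurrent Markov chain with stationary distribution π, E[T_i | X_0 = i] = 1/π_i (Kac's formula). Here π_1 = (11/20)/(5/17 + 11/20) = (11/20)/(287/340) = 187/287, so E[T_1 | X_0 = 1] = 1/π_1 = (5/17 + 11/20)/(11/20) = (287/340)/(11/20) = 287/187.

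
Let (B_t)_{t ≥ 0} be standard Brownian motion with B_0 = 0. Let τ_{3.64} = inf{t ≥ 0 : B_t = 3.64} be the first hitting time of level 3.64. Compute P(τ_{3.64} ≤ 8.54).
P(τ_{3.64} ≤ 8.54) = 2(1 − Φ(3.64/√8.54)) = 2(1 − Φ(1.2456)) ≈ 0.2129

By the reflection principle for standard BM, P(τ_b ≤ t) = 2 · P(B_t ≥ b). Since B_t ~ N(0, t), P(B_t ≥ 3.64) = 1 − Φ(3.64/√t) = 1 − Φ(3.64/√8.54) = 1 − Φ(1.2456) ≈ 0.10646. Doubling: P(τ_{3.64} ≤ 8.54) ≈ 2 · 0.10646 = 0.21292 ≈ 0.2129.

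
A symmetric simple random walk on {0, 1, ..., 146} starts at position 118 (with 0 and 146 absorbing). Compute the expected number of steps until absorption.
E[τ | X_0 = 118] = 3304

Let v_k = E[τ | X_0 = k]. Boundary: v_0 = v_146 = 0. Recurrence: v_k = 1 + (v_{k-1} + v_{k+1})/2 for 1 ≤ k ≤ 145. The particular solution to v_k − (v_{k-1} + v_{k+1})/2 = 1 is v_k = −k^2. Adding homogeneous solution A + B k and matching boundaries gives v_k = k (146 − k). Substituting k = 118: v_118 = 118 · 28 = 3304.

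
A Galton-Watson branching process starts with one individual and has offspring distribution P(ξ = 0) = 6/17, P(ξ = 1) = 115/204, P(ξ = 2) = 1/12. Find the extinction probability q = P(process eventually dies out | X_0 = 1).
q = 1

Mean offspring μ = 0·6/17 + 1·115/204 + 2·1/12 = 149/204 ≤ 1. For μ ≤ 1 with offspring not concentrated at 1, the Galton-Watson process goes extinct almost surely, so q = 1.
(Algebraic check: The pgf is f(s) = 6/17 + 115/204·s + 1/12·s². The extinction probability q is the smallest fixed point of f in [0, 1]. Setting s = f(s):
  1/12·s² + (115/204 − 1)·s + 6/17 = 0
  1/12·s² − (6/17 + 1/12)·s + 6/17 = 0
which factors as (s − 1)·(1/12·s − 6/17) = 0, giving roots s = 1 and s = (6/17)/(1/12) = 72/17. Since 72/17 ≥ 1, the smallest root in [0, 1] is s = 1.)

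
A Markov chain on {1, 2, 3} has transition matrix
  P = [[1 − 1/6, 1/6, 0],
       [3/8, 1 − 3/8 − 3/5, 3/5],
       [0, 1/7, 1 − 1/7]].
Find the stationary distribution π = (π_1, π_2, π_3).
π = (45/149, 20/149, 84/149)

This is a birth-death chain on three states, which satisfies detailed balance: π_1 · P_{12} = π_2 · P_{21} and π_2 · P_{23} = π_3 · P_{32}.
From π_1 · 1/6 = π_2 · 3/8: π_2/π_1 = (1/6)/(3/8) = 4/9.
From π_2 · 3/5 = π_3 · 1/7: π_3/π_2 = (3/5)/(1/7) = 21/5.
Take π_1 proportional to 1; then unnormalized π = (1, 4/9, 28/15). Normalize by dividing by the sum 149/45:
  π = (45/149, 20/149, 84/149).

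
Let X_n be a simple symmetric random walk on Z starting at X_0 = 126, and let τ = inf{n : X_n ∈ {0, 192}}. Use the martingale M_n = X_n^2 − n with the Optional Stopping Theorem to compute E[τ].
E[τ] = 8316

M_n = X_n^2 − n is a martingale (since E[X_{n+1}^2 | F_n] = X_n^2 + 1). By OST (τ has finite mean in a bounded region), E[M_τ] = E[M_0] = X_0^2 − 0 = 126^2 = 15876. Also E[M_τ] = E[X_τ^2] − E[τ]. The walk exits at 0 or 192, with P(hit 192 first) = 126/192, so E[X_τ^2] = 192^2 · 126/192 + 0 = 24192. Thus E[τ] = E[X_τ^2] − E[M_τ] = 24192 − 15876 = 8316 = 126(192 − 126) = 8316.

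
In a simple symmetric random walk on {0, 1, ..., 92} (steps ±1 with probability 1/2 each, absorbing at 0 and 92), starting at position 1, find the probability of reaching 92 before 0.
P(hit 92 before 0) = 1/92

Let u_k = P(hit 92 before 0 | start at k). Then u_0 = 0, u_92 = 1, and u_k = u_{k-1}/2 + u_{k+1}/2 for 1 ≤ k ≤ 91. This harmonic recurrence is solved by u_k = k/92, giving u_1 = 1/92.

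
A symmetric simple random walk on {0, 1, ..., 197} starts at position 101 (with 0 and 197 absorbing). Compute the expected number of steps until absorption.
E[τ | X_0 = 101] = 9696

Let v_k = E[τ | X_0 = k]. Boundary: v_0 = v_197 = 0. Recurrence: v_k = 1 + (v_{k-1} + v_{k+1})/2 for 1 ≤ k ≤ 196. The particular solution to v_k − (v_{k-1} + v_{k+1})/2 = 1 is v_k = −k^2. Adding homogeneous solution A + B k and matching boundaries gives v_k = k (197 − k). Substituting k = 101: v_101 = 101 · 96 = 9696.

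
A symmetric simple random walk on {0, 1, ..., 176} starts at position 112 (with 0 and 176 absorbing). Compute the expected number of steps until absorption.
E[τ | X_0 = 112] = 7168

Let v_k = E[τ | X_0 = k]. Boundary: v_0 = v_176 = 0. Recurrence: v_k = 1 + (v_{k-1} + v_{k+1})/2 for 1 ≤ k ≤ 175. The particular solution to v_k − (v_{k-1} + v_{k+1})/2 = 1 is v_k = −k^2. Adding homogeneous solution A + B k and matching boundaries gives v_k = k (176 − k). Substituting k = 112: v_112 = 112 · 64 = 7168.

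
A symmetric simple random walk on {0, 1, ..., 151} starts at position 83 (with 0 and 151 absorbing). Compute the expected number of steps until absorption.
E[τ | X_0 = 83] = 5644

Let v_k = E[τ | X_0 = k]. Boundary: v_0 = v_151 = 0. Recurrence: v_k = 1 + (v_{k-1} + v_{k+1})/2 for 1 ≤ k ≤ 150. The particular solution to v_k − (v_{k-1} + v_{k+1})/2 = 1 is v_k = −k^2. Adding homogeneous solution A + B k and matching boundaries gives v_k = k (151 − k). Substituting k = 83: v_83 = 83 · 68 = 5644.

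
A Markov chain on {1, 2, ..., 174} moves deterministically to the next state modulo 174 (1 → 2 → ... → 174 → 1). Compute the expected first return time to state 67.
E[T_67 | X_0 = 67] = 174

The chain cycles deterministically, so starting at state 67 it returns in exactly 174 steps. Equivalently, the stationary distribution is uniform π_j = 1/174 for every state j, so by Kac's formula E[T_67] = 1/π_67 = 174.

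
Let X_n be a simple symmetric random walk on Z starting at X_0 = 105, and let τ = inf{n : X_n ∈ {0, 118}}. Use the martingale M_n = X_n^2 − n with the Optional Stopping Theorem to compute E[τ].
E[τ] = 1365

M_n = X_n^2 − n is a martingale (since E[X_{n+1}^2 | F_n] = X_n^2 + 1). By OST (τ has finite mean in a bounded region), E[M_τ] = E[M_0] = X_0^2 − 0 = 105^2 = 11025. Also E[M_τ] = E[X_τ^2] − E[τ]. The walk exits at 0 or 118, with P(hit 118 first) = 105/118, so E[X_τ^2] = 118^2 · 105/118 + 0 = 12390. Thus E[τ] = E[X_τ^2] − E[M_τ] = 12390 − 11025 = 1365 = 105(118 − 105) = 1365.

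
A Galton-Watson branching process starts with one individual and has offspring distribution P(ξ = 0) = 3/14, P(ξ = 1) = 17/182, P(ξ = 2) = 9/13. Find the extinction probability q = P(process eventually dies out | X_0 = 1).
q = 13/42

The pgf is f(s) = 3/14 + 17/182·s + 9/13·s². The extinction probability q is the smallest fixed point of f in [0, 1]. Setting s = f(s):
  9/13·s² + (17/182 − 1)·s + 3/14 = 0
  9/13·s² − (3/14 + 9/13)·s + 3/14 = 0
which factors as (s − 1)·(9/13·s − 3/14) = 0, giving roots s = 1 and s = (3/14)/(9/13) = 13/42.
Mean offspring μ = 17/182 + 2·9/13 = 269/182 > 1 (supercritical), so q < 1. The extinction probability is the smaller root: q = (3/14)/(9/13) = 13/42.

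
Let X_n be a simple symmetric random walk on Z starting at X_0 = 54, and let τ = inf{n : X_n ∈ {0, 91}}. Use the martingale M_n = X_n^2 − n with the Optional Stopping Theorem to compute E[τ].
E[τ] = 1998

M_n = X_n^2 − n is a martingale (since E[X_{n+1}^2 | F_n] = X_n^2 + 1). By OST (τ has finite mean in a bounded region), E[M_τ] = E[M_0] = X_0^2 − 0 = 54^2 = 2916. Also E[M_τ] = E[X_τ^2] − E[τ]. The walk exits at 0 or 91, with P(hit 91 first) = 54/91, so E[X_τ^2] = 91^2 · 54/91 + 0 = 4914. Thus E[τ] = E[X_τ^2] − E[M_τ] = 4914 − 2916 = 1998 = 54(91 − 54) = 1998.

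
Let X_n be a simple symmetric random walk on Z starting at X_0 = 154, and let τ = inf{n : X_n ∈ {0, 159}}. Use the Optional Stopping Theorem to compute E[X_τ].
E[X_τ] = 154

X_n is a martingale and τ is a bounded-mean stopping time (indeed τ is finite a.s. with bounded expectation since the walk is in a bounded region). By the OST, E[X_τ] = E[X_0] = 154. Equivalently: E[X_τ] = 159 · P(hit 159 first) + 0 · P(hit 0 first) = 159 · (154/159) = 154.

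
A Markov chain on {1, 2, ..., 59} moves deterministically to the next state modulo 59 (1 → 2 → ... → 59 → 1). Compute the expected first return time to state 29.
E[T_29 | X_0 = 29] = 59

The chain cycles deterministically, so starting at state 29 it returns in exactly 59 steps. Equivalently, the stationary distribution is uniform π_j = 1/59 for every state j, so by Kac's formula E[T_29] = 1/π_29 = 59.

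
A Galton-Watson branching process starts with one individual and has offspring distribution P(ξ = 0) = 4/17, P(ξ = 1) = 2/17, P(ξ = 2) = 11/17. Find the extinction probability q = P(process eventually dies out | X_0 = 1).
q = 4/11

The pgf is f(s) = 4/17 + 2/17·s + 11/17·s². The extinction probability q is the smallest fixed point of f in [0, 1]. Setting s = f(s):
  11/17·s² + (2/17 − 1)·s + 4/17 = 0
  11/17·s² − (4/17 + 11/17)·s + 4/17 = 0
which factors as (s − 1)·(11/17·s − 4/17) = 0, giving roots s = 1 and s = (4/17)/(11/17) = 4/11.
Mean offspring μ = 2/17 + 2·11/17 = 24/17 > 1 (supercritical), so q < 1. The extinction probability is the smaller root: q = (4/17)/(11/17) = 4/11.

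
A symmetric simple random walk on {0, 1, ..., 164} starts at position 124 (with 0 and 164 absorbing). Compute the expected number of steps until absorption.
E[τ | X_0 = 124] = 4960

Let v_k = E[τ | X_0 = k]. Boundary: v_0 = v_164 = 0. Recurrence: v_k = 1 + (v_{k-1} + v_{k+1})/2 for 1 ≤ k ≤ 163. The particular solution to v_k − (v_{k-1} + v_{k+1})/2 = 1 is v_k = −k^2. Adding homogeneous solution A + B k and matching boundaries gives v_k = k (164 − k). Substituting k = 124: v_124 = 124 · 40 = 4960.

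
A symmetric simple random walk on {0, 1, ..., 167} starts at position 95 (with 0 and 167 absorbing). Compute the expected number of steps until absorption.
E[τ | X_0 = 95] = 6840

Let v_k = E[τ | X_0 = k]. Boundary: v_0 = v_167 = 0. Recurrence: v_k = 1 + (v_{k-1} + v_{k+1})/2 for 1 ≤ k ≤ 166. The particular solution to v_k − (v_{k-1} + v_{k+1})/2 = 1 is v_k = −k^2. Adding homogeneous solution A + B k and matching boundaries gives v_k = k (167 − k). Substituting k = 95: v_95 = 95 · 72 = 6840.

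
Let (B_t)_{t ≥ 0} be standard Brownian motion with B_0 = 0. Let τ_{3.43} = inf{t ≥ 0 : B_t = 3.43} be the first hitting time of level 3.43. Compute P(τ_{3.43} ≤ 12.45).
P(τ_{3.43} ≤ 12.45) = 2(1 − Φ(3.43/√12.45)) = 2(1 − Φ(0.9721)) ≈ 0.3310

By the reflection principle for standard BM, P(τ_b ≤ t) = 2 · P(B_t ≥ b). Since B_t ~ N(0, t), P(B_t ≥ 3.43) = 1 − Φ(3.43/√t) = 1 − Φ(3.43/√12.45) = 1 − Φ(0.9721) ≈ 0.16550. Doubling: P(τ_{3.43} ≤ 12.45) ≈ 2 · 0.16550 = 0.33100 ≈ 0.3310.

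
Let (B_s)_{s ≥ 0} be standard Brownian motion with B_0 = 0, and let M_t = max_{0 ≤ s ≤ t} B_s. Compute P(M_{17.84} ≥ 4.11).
P(M_{17.84} ≥ 4.11) = 2·P(B_{17.84} ≥ 4.11) = 2(1 − Φ(4.11/√17.84)) ≈ 0.3305

By the reflection principle for Brownian motion, P(M_t ≥ a) = 2 · P(B_t ≥ a) for a ≥ 0. Since B_t ~ N(0, t), P(B_t ≥ 4.11) = 1 − Φ(4.11/√t) = 1 − Φ(4.11/√17.84) = 1 − Φ(0.9731). So
  P(M_{17.84} ≥ 4.11) = 2(1 − Φ(0.9731)) ≈ 0.3305.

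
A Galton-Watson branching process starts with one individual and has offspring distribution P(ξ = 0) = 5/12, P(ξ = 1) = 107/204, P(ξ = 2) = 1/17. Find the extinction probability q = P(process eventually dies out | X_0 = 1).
q = 1

Mean offspring μ = 0·5/12 + 1·107/204 + 2·1/17 = 131/204 ≤ 1. For μ ≤ 1 with offspring not concentrated at 1, the Galton-Watson process goes extinct almost surely, so q = 1.
(Algebraic check: The pgf is f(s) = 5/12 + 107/204·s + 1/17·s². The extinction probability q is the smallest fixed point of f in [0, 1]. Setting s = f(s):
  1/17·s² + (107/204 − 1)·s + 5/12 = 0
  1/17·s² − (5/12 + 1/17)·s + 5/12 = 0
which factors as (s − 1)·(1/17·s − 5/12) = 0, giving roots s = 1 and s = (5/12)/(1/17) = 85/12. Since 85/12 ≥ 1, the smallest root in [0, 1] is s = 1.)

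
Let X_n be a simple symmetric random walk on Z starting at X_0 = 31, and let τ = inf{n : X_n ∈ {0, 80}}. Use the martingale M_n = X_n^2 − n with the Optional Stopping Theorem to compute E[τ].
E[τ] = 1519

M_n = X_n^2 − n is a martingale (since E[X_{n+1}^2 | F_n] = X_n^2 + 1). By OST (τ has finite mean in a bounded region), E[M_τ] = E[M_0] = X_0^2 − 0 = 31^2 = 961. Also E[M_τ] = E[X_τ^2] − E[τ]. The walk exits at 0 or 80, with P(hit 80 first) = 31/80, so E[X_τ^2] = 80^2 · 31/80 + 0 = 2480. Thus E[τ] = E[X_τ^2] − E[M_τ] = 2480 − 961 = 1519 = 31(80 − 31) = 1519.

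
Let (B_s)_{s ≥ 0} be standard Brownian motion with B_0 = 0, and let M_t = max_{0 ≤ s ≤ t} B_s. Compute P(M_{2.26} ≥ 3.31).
P(M_{2.26} ≥ 3.31) = 2·P(B_{2.26} ≥ 3.31) = 2(1 − Φ(3.31/√2.26)) ≈ 0.0277

By the reflection principle for Brownian motion, P(M_t ≥ a) = 2 · P(B_t ≥ a) for a ≥ 0. Since B_t ~ N(0, t), P(B_t ≥ 3.31) = 1 − Φ(3.31/√t) = 1 − Φ(3.31/√2.26) = 1 − Φ(2.2018). So
  P(M_{2.26} ≥ 3.31) = 2(1 − Φ(2.2018)) ≈ 0.0277.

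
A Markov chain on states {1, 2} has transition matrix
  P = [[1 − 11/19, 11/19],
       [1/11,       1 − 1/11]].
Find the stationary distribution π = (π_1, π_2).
π_1 = 19/140, π_2 = 121/140

Solve πP = π with π_1 + π_2 = 1. From πP = π: π_1 · (1 − 11/19) + π_2 · 1/11 = π_1 ⇒ π_2 · 1/11 = π_1 · 11/19 ⇒ π_2/π_1 = (11/19)/(1/11) = 121/19. Together with π_1 + π_2 = 1:
  π_1 = (1/11)/(11/19 + 1/11) = (1/11)/(140/209) = 19/140,
  π_2 = (11/19)/(11/19 + 1/11) = (11/19)/(140/209) = 121/140.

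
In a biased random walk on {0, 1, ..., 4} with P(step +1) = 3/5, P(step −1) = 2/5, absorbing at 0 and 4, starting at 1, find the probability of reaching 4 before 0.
P(hit 4 before 0) = (1 − (2/3)^1) / (1 − (2/3)^4) = 27/65

Let u_k denote P(reach 4 before 0 | start at k). Boundary: u_0 = 0, u_4 = 1. Recurrence: u_k = 3/5·u_{k+1} + 2/5·u_{k-1} for 1 ≤ k ≤ 3. Try u_k = A + B·r^k with r = q/p = (2/5)/(3/5) = 2/3. Substitution satisfies the recurrence; boundary conditions give:
  u_k = (1 − r^k) / (1 − r^N) = (1 − (2/3)^1) / (1 − (2/3)^4) = 27/65.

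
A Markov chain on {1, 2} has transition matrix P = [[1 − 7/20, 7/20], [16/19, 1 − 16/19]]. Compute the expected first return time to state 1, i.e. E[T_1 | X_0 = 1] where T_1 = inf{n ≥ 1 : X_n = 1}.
E[T_1 | X_0 = 1] = 1/π_1 = 453/320

For an irreducible recurrent Markov chain with stationary distribution π, E[T_i | X_0 = i] = 1/π_i (Kac's formula). Here π_1 = (16/19)/(7/20 + 16/19) = (16/19)/(453/380) = 320/453, so E[T_1 | X_0 = 1] = 1/π_1 = (7/20 + 16/19)/(16/19) = (453/380)/(16/19) = 453/320.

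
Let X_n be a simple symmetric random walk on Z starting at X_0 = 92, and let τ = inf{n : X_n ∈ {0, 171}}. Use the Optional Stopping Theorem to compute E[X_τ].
E[X_τ] = 92

X_n is a martingale and τ is a bounded-mean stopping time (indeed τ is finite a.s. with bounded expectation since the walk is in a bounded region). By the OST, E[X_τ] = E[X_0] = 92. Equivalently: E[X_τ] = 171 · P(hit 171 first) + 0 · P(hit 0 first) = 171 · (92/171) = 92.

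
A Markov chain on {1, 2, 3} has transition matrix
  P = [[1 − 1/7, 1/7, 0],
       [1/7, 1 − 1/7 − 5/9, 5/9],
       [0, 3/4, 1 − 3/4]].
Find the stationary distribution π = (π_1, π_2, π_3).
π = (27/74, 27/74, 10/37)

This is a birth-death chain on three states, which satisfies detailed balance: π_1 · P_{12} = π_2 · P_{21} and π_2 · P_{23} = π_3 · P_{32}.
From π_1 · 1/7 = π_2 · 1/7: π_2/π_1 = (1/7)/(1/7) = 1.
From π_2 · 5/9 = π_3 · 3/4: π_3/π_2 = (5/9)/(3/4) = 20/27.
Take π_1 proportional to 1; then unnormalized π = (1, 1, 20/27). Normalize by dividing by the sum 74/27:
  π = (27/74, 27/74, 10/37).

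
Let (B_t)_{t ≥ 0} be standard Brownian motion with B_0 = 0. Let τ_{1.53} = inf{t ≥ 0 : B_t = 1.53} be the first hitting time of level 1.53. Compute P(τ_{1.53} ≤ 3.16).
P(τ_{1.53} ≤ 3.16) = 2(1 − Φ(1.53/√3.16)) = 2(1 − Φ(0.8607)) ≈ 0.3894

By the reflection principle for standard BM, P(τ_b ≤ t) = 2 · P(B_t ≥ b). Since B_t ~ N(0, t), P(B_t ≥ 1.53) = 1 − Φ(1.53/√t) = 1 − Φ(1.53/√3.16) = 1 − Φ(0.8607) ≈ 0.19470. Doubling: P(τ_{1.53} ≤ 3.16) ≈ 2 · 0.19470 = 0.38940 ≈ 0.3894.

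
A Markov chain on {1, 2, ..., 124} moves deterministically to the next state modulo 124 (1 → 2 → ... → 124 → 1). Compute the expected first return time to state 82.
E[T_82 | X_0 = 82] = 124

The chain cycles deterministically, so starting at state 82 it returns in exactly 124 steps. Equivalently, the stationary distribution is uniform π_j = 1/124 for every state j, so by Kac's formula E[T_82] = 1/π_82 = 124.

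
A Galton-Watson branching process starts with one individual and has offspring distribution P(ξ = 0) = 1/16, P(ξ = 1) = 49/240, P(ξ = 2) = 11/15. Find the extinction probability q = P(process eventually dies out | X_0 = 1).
q = 15/176

The pgf is f(s) = 1/16 + 49/240·s + 11/15·s². The extinction probability q is the smallest fixed point of f in [0, 1]. Setting s = f(s):
  11/15·s² + (49/240 − 1)·s + 1/16 = 0
  11/15·s² − (1/16 + 11/15)·s + 1/16 = 0
which factors as (s − 1)·(11/15·s − 1/16) = 0, giving roots s = 1 and s = (1/16)/(11/15) = 15/176.
Mean offspring μ = 49/240 + 2·11/15 = 401/240 > 1 (supercritical), so q < 1. The extinction probability is the smaller root: q = (1/16)/(11/15) = 15/176.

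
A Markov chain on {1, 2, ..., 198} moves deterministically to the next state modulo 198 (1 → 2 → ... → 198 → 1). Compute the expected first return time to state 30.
E[T_30 | X_0 = 30] = 198

The chain cycles deterministically, so starting at state 30 it returns in exactly 198 steps. Equivalently, the stationary distribution is uniform π_j = 1/198 for every state j, so by Kac's formula E[T_30] = 1/π_30 = 198.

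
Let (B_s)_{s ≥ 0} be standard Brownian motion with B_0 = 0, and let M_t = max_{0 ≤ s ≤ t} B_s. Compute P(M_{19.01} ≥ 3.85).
P(M_{19.01} ≥ 3.85) = 2·P(B_{19.01} ≥ 3.85) = 2(1 − Φ(3.85/√19.01)) ≈ 0.3772

By the reflection principle for Brownian motion, P(M_t ≥ a) = 2 · P(B_t ≥ a) for a ≥ 0. Since B_t ~ N(0, t), P(B_t ≥ 3.85) = 1 − Φ(3.85/√t) = 1 − Φ(3.85/√19.01) = 1 − Φ(0.8830). So
  P(M_{19.01} ≥ 3.85) = 2(1 − Φ(0.8830)) ≈ 0.3772.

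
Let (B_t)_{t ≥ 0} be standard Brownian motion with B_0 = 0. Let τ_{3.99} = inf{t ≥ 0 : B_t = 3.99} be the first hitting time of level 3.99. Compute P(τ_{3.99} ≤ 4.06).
P(τ_{3.99} ≤ 4.06) = 2(1 − Φ(3.99/√4.06)) = 2(1 − Φ(1.9802)) ≈ 0.0477

By the reflection principle for standard BM, P(τ_b ≤ t) = 2 · P(B_t ≥ b). Since B_t ~ N(0, t), P(B_t ≥ 3.99) = 1 − Φ(3.99/√t) = 1 − Φ(3.99/√4.06) = 1 − Φ(1.9802) ≈ 0.02384. Doubling: P(τ_{3.99} ≤ 4.06) ≈ 2 · 0.02384 = 0.04768 ≈ 0.0477.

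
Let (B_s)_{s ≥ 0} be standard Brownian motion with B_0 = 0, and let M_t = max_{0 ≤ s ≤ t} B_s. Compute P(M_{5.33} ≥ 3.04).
P(M_{5.33} ≥ 3.04) = 2·P(B_{5.33} ≥ 3.04) = 2(1 − Φ(3.04/√5.33)) ≈ 0.1879

By the reflection principle for Brownian motion, P(M_t ≥ a) = 2 · P(B_t ≥ a) for a ≥ 0. Since B_t ~ N(0, t), P(B_t ≥ 3.04) = 1 − Φ(3.04/√t) = 1 − Φ(3.04/√5.33) = 1 − Φ(1.3168). So
  P(M_{5.33} ≥ 3.04) = 2(1 − Φ(1.3168)) ≈ 0.1879.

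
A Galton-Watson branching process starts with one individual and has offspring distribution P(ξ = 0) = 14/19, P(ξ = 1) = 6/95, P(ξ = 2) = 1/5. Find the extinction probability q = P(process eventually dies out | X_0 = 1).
q = 1

Mean offspring μ = 0·14/19 + 1·6/95 + 2·1/5 = 44/95 ≤ 1. For μ ≤ 1 with offspring not concentrated at 1, the Galton-Watson process goes extinct almost surely, so q = 1.
(Algebraic check: The pgf is f(s) = 14/19 + 6/95·s + 1/5·s². The extinction probability q is the smallest fixed point of f in [0, 1]. Setting s = f(s):
  1/5·s² + (6/95 − 1)·s + 14/19 = 0
  1/5·s² − (14/19 + 1/5)·s + 14/19 = 0
which factors as (s − 1)·(1/5·s − 14/19) = 0, giving roots s = 1 and s = (14/19)/(1/5) = 70/19. Since 70/19 ≥ 1, the smallest root in [0, 1] is s = 1.)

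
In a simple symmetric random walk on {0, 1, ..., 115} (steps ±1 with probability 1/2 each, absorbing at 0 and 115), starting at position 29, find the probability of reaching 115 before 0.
P(hit 115 before 0) = 29/115

Let u_k = P(hit 115 before 0 | start at k). Then u_0 = 0, u_115 = 1, and u_k = u_{k-1}/2 + u_{k+1}/2 for 1 ≤ k ≤ 114. This harmonic recurrence is solved by u_k = k/115, giving u_29 = 29/115.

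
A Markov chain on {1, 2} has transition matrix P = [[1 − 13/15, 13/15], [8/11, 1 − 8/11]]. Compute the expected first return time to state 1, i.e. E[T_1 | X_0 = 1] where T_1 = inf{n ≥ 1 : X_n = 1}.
E[T_1 | X_0 = 1] = 1/π_1 = 263/120

For an irreducible recurrent Markov chain with stationary distribution π, E[T_i | X_0 = i] = 1/π_i (Kac's formula). Here π_1 = (8/11)/(13/15 + 8/11) = (8/11)/(263/165) = 120/263, so E[T_1 | X_0 = 1] = 1/π_1 = (13/15 + 8/11)/(8/11) = (263/165)/(8/11) = 263/120.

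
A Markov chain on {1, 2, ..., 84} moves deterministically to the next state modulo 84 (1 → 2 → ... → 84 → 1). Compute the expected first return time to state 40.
E[T_40 | X_0 = 40] = 84

The chain cycles deterministically, so starting at state 40 it returns in exactly 84 steps. Equivalently, the stationary distribution is uniform π_j = 1/84 for every state j, so by Kac's formula E[T_40] = 1/π_40 = 84.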